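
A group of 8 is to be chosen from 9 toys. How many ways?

C(9,8) = 9!/(8! x 1!).

Final answer: \binom{9}{8} = 9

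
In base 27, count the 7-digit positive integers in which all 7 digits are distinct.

The leading digit has 26 choices (anything but zero); the next has 26 (anything but the first), then 25, and so on, one fewer each time.
Total: 26 x 26 x 25 x 24 x 23 x 22 x 21.

Final answer: 4309905600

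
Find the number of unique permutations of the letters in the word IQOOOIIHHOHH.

Letters (H:4, I:3, O:4, Q:1). Total letters: 12.
Permutations = 12!/(4! x 4! x 3!).

Final answer: 138600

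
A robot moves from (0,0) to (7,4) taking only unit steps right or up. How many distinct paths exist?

Each path has 7 right steps and 4 up steps in some order (11 steps total).
Choose which 4 of the 11 steps are up: C(11,4).

Final answer: C(11,4) = 330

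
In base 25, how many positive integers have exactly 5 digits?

These are the integers in [25^4, 25^5), so the count is 25^5 - 25^4 = 24 x 25^4.

Final answer: 9375000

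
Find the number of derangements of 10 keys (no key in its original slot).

D(n) = (n-1)(D(n-1) + D(n-2)), D(0)=1, D(1)=0.
D(2) = 1 x (0 + 1) = 1
D(3) = 2 x (1 + 0) = 2
D(4) = 3 x (2 + 1) = 9
D(5) = 4 x (9 + 2) = 44
D(6) = 5 x (44 + 9) = 265
D(7) = 6 x (265 + 44) = 1854
D(8) = 7 x (1854 + 265) = 14833
D(9) = 8 x (14833 + 1854) = 133496
D(10) = 9 x (D(9) + D(8)) = 9 x (133496 + 14833)

Final answer: D(10) = 1334961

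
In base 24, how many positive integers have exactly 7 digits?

Leading digit: 23 options (nonzero). Other 6 digit(s): 24 options each.
Total: 23 x 24^6.

Final answer: 4395368448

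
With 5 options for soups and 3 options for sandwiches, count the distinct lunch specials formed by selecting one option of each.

By the multiplication principle: 5 x 3.

Final answer: 15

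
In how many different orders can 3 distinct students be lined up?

The number of ways to arrange 3 distinct objects is 3!.

Final answer: 3! = 6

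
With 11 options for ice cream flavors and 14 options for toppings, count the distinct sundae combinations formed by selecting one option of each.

By the multiplication principle: 11 x 14.

Final answer: 154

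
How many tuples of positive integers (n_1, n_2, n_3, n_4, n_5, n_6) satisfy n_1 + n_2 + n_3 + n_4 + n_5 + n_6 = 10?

Substitute n'_i = n_i - 1 (so n'_i >= 0). Then sum n'_i = 10 - 6 = 4.
Stars and bars: C(4+6-1, 6-1) = C(9,5).

Final answer: C(9,5) = 126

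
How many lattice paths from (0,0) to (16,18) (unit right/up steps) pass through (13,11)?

Paths (0,0)->(13,11): C(24,11) = 2496144.
Paths (13,11)->(16,18): C(10,7) = 120.
By multiplication principle: 2496144 x 120.

Final answer: 299537280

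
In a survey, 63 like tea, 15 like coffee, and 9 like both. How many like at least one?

|A union B| = |A| + |B| - |A intersect B| = 63 + 15 - 9.

Final answer: 69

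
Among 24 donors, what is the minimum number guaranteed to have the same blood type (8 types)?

There are 8 possible values for blood type (8 types). With 24 donors and 8 categories, by pigeonhole: ceiling(24/8).

Final answer: 3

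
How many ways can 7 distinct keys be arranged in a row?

The number of ways to arrange 7 distinct objects is 7!.

Final answer: 7! = 5040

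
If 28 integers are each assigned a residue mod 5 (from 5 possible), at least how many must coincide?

There are 5 possible values for residue mod 5. With 28 integers and 5 categories, by pigeonhole: ceiling(28/5).

Final answer: 6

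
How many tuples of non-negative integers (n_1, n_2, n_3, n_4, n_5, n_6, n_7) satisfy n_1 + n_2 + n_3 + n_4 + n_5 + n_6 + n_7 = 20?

Stars and bars with 20 stars and 6 bars:
C(20+7-1, 7-1) = C(26,6).

Final answer: C(26,6) = 230230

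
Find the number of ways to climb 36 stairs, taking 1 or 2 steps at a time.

Condition on the final move: it is a 1-step (f(n-1) ways to get there) or a 2-step (f(n-2) ways), so f(n) = f(n-1) + f(n-2), with f(1)=1, f(2)=2.
Building up term by term: f(1)=1, f(2)=2, f(3)=3, f(4)=5, f(5)=8, f(6)=13, f(7)=21, f(8)=34, f(9)=55, f(10)=89, f(11)=144, f(12)=233, f(13)=377, f(14)=610, f(15)=987, f(16)=1597, f(17)=2584, f(18)=4181, f(19)=6765, f(20)=10946, f(21)=17711, f(22)=28657, f(23)=46368, f(24)=75025, f(25)=121393, f(26)=196418, f(27)=317811, f(28)=514229, f(29)=832040, f(30)=1346269, f(31)=2178309, f(32)=3524578, f(33)=5702887, f(34)=9227465, f(35)=14930352, f(36)=24157817.

Final answer: 24157817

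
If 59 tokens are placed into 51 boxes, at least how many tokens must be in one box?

By the pigeonhole principle: ceiling(59/51).

Final answer: 2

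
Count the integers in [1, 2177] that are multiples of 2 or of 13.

Multiples of 2: 1088. Multiples of 13: 167. Of both (lcm=26): 83.
By inclusion-exclusion: 1088 + 167 - 83.

Final answer: 1172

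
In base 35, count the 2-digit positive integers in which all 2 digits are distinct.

First digit: 34 (nonzero). Second: 34 (not first). Third: 33, etc.
Total: 34 x 34.

Final answer: 1156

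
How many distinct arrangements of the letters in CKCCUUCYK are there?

Letters (C:4, K:2, U:2, Y:1). Total letters: 9.
Permutations = 9!/(4! x 2! x 2!).

Final answer: 3780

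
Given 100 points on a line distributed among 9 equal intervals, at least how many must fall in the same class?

By pigeonhole with 100 objects and 9 categories: ceiling(100/9).

Final answer: 12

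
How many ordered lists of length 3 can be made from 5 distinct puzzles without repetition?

P(5,3) = 5!/(5-3)! = 5!/2!.

Final answer: P(5,3) = 60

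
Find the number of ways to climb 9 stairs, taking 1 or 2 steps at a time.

Let f(n) be the number of climbs. Removing the last move (1 or 2 steps) gives f(n) = f(n-1) + f(n-2); base cases f(1)=1, f(2)=2.
Building up term by term: f(1)=1, f(2)=2, f(3)=3, f(4)=5, f(5)=8, f(6)=13, f(7)=21, f(8)=34, f(9)=55.

Final answer: 55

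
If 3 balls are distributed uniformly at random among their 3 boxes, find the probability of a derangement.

Use the recurrence D(n) = (n-1)(D(n-1) + D(n-2)) with D(0)=1, D(1)=0.
Building up: D(2)=1, D(3)=2.
Total arrangements: 3! = 6.
Probability = D(3)/3! = 1/3.

Final answer: D(3)/3! = 2/6 = 0.333333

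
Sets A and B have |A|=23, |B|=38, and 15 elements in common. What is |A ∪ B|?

|A union B| = |A| + |B| - |A intersect B| = 23 + 38 - 15.

Final answer: 46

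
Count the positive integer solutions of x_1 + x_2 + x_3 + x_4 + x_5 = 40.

Substitute x'_i = x_i - 1 (so x'_i >= 0). Then sum x'_i = 40 - 5 = 35.
Stars and bars: C(35+5-1, 5-1) = C(39,4).

Final answer: C(39,4) = 82251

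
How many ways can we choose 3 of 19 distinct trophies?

C(19,3) = 19!/(3! x 16!).

Final answer: \binom{19}{3} = 969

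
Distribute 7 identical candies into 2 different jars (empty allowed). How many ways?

Stars and bars: C(n+k-1, k-1) = C(8,1).

Final answer: C(8,1) = 8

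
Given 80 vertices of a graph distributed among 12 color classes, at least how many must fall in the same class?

By pigeonhole with 80 objects and 12 categories: ceiling(80/12).

Final answer: 7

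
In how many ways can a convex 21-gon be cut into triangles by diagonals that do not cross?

This is counted by the nth Catalan number C_n. Here n = 21 - 2 = 19.
Using C_0 = 1 and C_(k+1) = C_k x 2(2k+1)/(k+2), build up term by term: C_1=1, C_2=2, C_3=5, C_4=14, C_5=42, C_6=132, C_7=429, C_8=1430, C_9=4862, C_10=16796, C_11=58786, C_12=208012, C_13=742900, C_14=2674440, C_15=9694845, C_16=35357670, C_17=129644790, C_18=477638700, C_19=1767263190.

Final answer: C_{19} = 1767263190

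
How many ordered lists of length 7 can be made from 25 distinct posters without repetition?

P(25,7) = 25!/(25-7)! = 25!/18!.

Final answer: P(25,7) = 2422728000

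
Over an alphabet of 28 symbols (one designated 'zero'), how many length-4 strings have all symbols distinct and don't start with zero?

First digit: 27 (nonzero). Second: 27 (not first). Third: 26, etc.
Total: 27 x 27 x 26 x 25.

Final answer: 473850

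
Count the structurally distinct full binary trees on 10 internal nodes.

This is a standard Catalan-number count: the answer is C_n. Here n = 10.
C_n = C(2n,n)/(n+1), so C_{10} = C(20,10)/11 = 184756/11.

Final answer: C_{10} = 16796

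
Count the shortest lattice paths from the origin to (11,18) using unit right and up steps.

Each path has 11 right steps and 18 up steps in some order (29 steps total).
Choose which 18 of the 29 steps are up: C(29,18).

Final answer: C(29,18) = 34597290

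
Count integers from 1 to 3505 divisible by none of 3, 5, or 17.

|div by 3|=1168, |div by 5|=701, |div by 17|=206.
|div by 3&5|=233, |div by 3&17|=68, |div by 5&17|=41, |div by all|=13.
By inclusion-exclusion, divisible by at least one: 1168+701+206-233-68-41+13 = 1746.
Not divisible by any: 3505 - 1746.

Final answer: 1759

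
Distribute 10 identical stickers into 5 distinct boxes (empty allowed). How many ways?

Stars and bars: C(n+k-1, k-1) = C(14,4).

Final answer: C(14,4) = 1001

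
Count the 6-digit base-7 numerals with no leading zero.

Leading digit: 6 options (nonzero). Other 5 digit(s): 7 options each.
Total: 6 x 7^5.

Final answer: 100842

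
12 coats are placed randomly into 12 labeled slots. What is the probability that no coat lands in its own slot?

Derangements satisfy D(n) = (n-1)(D(n-1) + D(n-2)), starting from D(0)=1, D(1)=0.
Building up: D(2)=1, D(3)=2, D(4)=9, D(5)=44, D(6)=265, D(7)=1854, D(8)=14833, D(9)=133496, D(10)=1334961, D(11)=14684570, D(12)=176214841.
Total arrangements: 12! = 479001600.
Probability = D(12)/12! = 16019531/43545600.

Final answer: D(12)/12! = 176214841/479001600 = 0.367879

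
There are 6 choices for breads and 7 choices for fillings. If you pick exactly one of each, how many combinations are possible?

By the multiplication principle: 6 x 7.

Final answer: 42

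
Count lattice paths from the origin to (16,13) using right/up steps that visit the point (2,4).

Paths (0,0)->(2,4): C(6,4) = 15.
Paths (2,4)->(16,13): C(23,9) = 817190.
By multiplication principle: 15 x 817190.

Final answer: 12257850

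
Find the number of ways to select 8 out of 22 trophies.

C(22,8) = 22!/(8! x (22-8)!).

Final answer: C(22,8) = 319770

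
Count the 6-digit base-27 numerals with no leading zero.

In base 27, the leading digit has 26 choices (1..26); each of the remaining 5 digits has 27 choices.
Total: 26 x 27^5.

Final answer: 373071582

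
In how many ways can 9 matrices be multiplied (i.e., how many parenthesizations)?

This is a standard Catalan-number count: the answer is C_n. Here n = 9 - 1 = 8.
C_n = C(2n,n) - C(2n,n+1), so C_{8} = C(16,8) - C(16,9) = 12870 - 11440.

Final answer: C_{8} = 1430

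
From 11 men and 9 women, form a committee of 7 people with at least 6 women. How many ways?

Sum over valid woman counts:
C(9,6)C(11,1) = 924
C(9,7)C(11,0) = 36
Total: 924 + 36.

Final answer: 960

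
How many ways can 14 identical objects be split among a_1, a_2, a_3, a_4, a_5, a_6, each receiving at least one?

Substitute a'_i = a_i - 1 (so a'_i >= 0). Then sum a'_i = 14 - 6 = 8.
Stars and bars: C(8+6-1, 6-1) = C(13,5).

Final answer: C(13,5) = 1287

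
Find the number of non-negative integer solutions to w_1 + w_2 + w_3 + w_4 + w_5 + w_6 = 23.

Stars and bars with 23 stars and 5 bars:
C(23+6-1, 6-1) = C(28,5).

Final answer: C(28,5) = 98280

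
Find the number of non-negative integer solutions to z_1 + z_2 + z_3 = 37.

Stars and bars with 37 stars and 2 bars:
C(37+3-1, 3-1) = C(39,2).

Final answer: C(39,2) = 741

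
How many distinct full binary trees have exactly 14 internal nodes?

The structures are counted by the Catalan number C_n. Here n = 14.
C_n = (2n)!/(n!(n+1)!), so C_{14} = 28!/(14! x 15!) = C(28,14)/15 = 40116600/15.

Final answer: C_{14} = 2674440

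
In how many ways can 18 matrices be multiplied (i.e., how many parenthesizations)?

This is counted by the nth Catalan number C_n. Here n = 18 - 1 = 17.
C_n = C(2n,n) - C(2n,n+1), so C_{17} = C(34,17) - C(34,18) = 2333606220 - 2203961430.

Final answer: C_{17} = 129644790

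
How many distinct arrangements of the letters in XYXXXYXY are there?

Letters (X:5, Y:3). Total letters: 8.
Permutations = 8!/(5! x 3!).

Final answer: 56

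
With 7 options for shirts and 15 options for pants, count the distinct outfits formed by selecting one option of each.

By the multiplication principle: 7 x 15.

Final answer: 105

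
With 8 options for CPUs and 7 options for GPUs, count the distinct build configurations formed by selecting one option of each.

By the multiplication principle: 8 x 7.

Final answer: 56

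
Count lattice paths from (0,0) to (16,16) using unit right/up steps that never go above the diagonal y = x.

Total monotonic paths to (16,16): C(32,16) = 601080390.
Paths that cross above y=x (reflection bijection): C(32,17) = 565722720.
Valid Dyck paths: 601080390 - 565722720.
(These counts are the Catalan numbers.)

Final answer: C_{16} = 35357670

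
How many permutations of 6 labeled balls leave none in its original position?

D(n) = (n-1)(D(n-1) + D(n-2)), D(0)=1, D(1)=0.
D(2) = 1 x (0 + 1) = 1
D(3) = 2 x (1 + 0) = 2
D(4) = 3 x (2 + 1) = 9
D(5) = 4 x (9 + 2) = 44
D(6) = 5 x (D(5) + D(4)) = 5 x (44 + 9)

Final answer: D(6) = 265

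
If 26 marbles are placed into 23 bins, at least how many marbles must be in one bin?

By the pigeonhole principle: ceiling(26/23).

Final answer: 2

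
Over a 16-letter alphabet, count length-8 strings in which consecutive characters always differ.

First character: 16 choices. Each subsequent: 15 choices (must differ from the previous one).
Total: 16 x 15^7.

Final answer: 16 x 15^{7} = 2733750000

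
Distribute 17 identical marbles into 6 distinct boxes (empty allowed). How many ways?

Stars and bars: C(n+k-1, k-1) = C(22,5).

Final answer: C(22,5) = 26334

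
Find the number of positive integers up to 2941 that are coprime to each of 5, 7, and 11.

|div by 5|=588, |div by 7|=420, |div by 11|=267.
|div by 5&7|=84, |div by 5&11|=53, |div by 7&11|=38, |div by all|=7.
By inclusion-exclusion, divisible by at least one: 588+420+267-84-53-38+7 = 1107.
Not divisible by any: 2941 - 1107.

Final answer: 1834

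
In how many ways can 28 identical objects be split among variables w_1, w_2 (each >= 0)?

Stars and bars with 28 stars and 1 bars:
C(28+2-1, 2-1) = C(29,1).

Final answer: C(29,1) = 29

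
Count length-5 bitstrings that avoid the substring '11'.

Let a(n) count valid strings. If the last bit is 0 the prefix is any valid string of length n-1; if it is 1 the string must end in 01 with a valid prefix of length n-2. So a(n) = a(n-1) + a(n-2), a(1)=2, a(2)=3.
Iterating the recurrence: a(1)=2, a(2)=3, a(3)=5, a(4)=8, a(5)=13.

Final answer: 13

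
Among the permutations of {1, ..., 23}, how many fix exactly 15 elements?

Choose which 15 elements are fixed: C(23,15) = 490314.
Derange the remaining 8 using D(j) = (j-1)(D(j-1) + D(j-2)), D(0)=1, D(1)=0: D(2)=1, D(3)=2, D(4)=9, D(5)=44, D(6)=265, D(7)=1854, D(8)=14833.
Total: 490314 x 14833.

Final answer: C(23,15) D(8) = 7272827562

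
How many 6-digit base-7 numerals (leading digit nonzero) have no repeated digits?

The leading digit has 6 choices (anything but zero); the next has 6 (anything but the first), then 5, and so on, one fewer each time.
Total: 6 x 6 x 5 x 4 x 3 x 2.

Final answer: 4320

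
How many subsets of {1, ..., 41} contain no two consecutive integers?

Condition on whether n belongs to the subset: if not, any valid subset of {1, ..., n-1} works (a(n-1)); if so, n-1 is excluded and the rest is a valid subset of {1, ..., n-2} (a(n-2)). Hence a(n) = a(n-1) + a(n-2), a(1)=2, a(2)=3.
Computing successive values: a(1)=2, a(2)=3, a(3)=5, a(4)=8, a(5)=13, a(6)=21, a(7)=34, a(8)=55, a(9)=89, a(10)=144, a(11)=233, a(12)=377, a(13)=610, a(14)=987, a(15)=1597, a(16)=2584, a(17)=4181, a(18)=6765, a(19)=10946, a(20)=17711, a(21)=28657, a(22)=46368, a(23)=75025, a(24)=121393, a(25)=196418, a(26)=317811, a(27)=514229, a(28)=832040, a(29)=1346269, a(30)=2178309, a(31)=3524578, a(32)=5702887, a(33)=9227465, a(34)=14930352, a(35)=24157817, a(36)=39088169, a(37)=63245986, a(38)=102334155, a(39)=165580141, a(40)=267914296, a(41)=433494437.

Final answer: 433494437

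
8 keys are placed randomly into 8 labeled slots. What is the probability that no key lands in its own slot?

Use the recurrence D(n) = (n-1)(D(n-1) + D(n-2)) with D(0)=1, D(1)=0.
Building up: D(2)=1, D(3)=2, D(4)=9, D(5)=44, D(6)=265, D(7)=1854, D(8)=14833.
Total arrangements: 8! = 40320.
Probability = D(8)/8! = 2119/5760.

Final answer: D(8)/8! = 14833/40320 = 0.367882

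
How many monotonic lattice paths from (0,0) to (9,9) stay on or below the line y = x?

Total monotonic paths to (9,9): C(18,9) = 48620.
Paths that cross above y=x (reflection bijection): C(18,10) = 43758.
Valid Dyck paths: 48620 - 43758.
(This is the Catalan number C_{9}.)

Final answer: C_{9} = 4862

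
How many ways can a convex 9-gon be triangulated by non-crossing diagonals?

This is counted by the nth Catalan number C_n. Here n = 9 - 2 = 7.
C_n = C(2n,n) - C(2n,n+1), so C_{7} = C(14,7) - C(14,8) = 3432 - 3003.

Final answer: C_{7} = 429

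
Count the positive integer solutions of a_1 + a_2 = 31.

Substitute a'_i = a_i - 1 (so a'_i >= 0). Then sum a'_i = 31 - 2 = 29.
Stars and bars: C(29+2-1, 2-1) = C(30,1).

Final answer: C(30,1) = 30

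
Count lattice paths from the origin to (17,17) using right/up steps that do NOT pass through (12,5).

Total paths to (17,17): C(34,17) = 2333606220.
Paths through (12,5): C(17,5) x C(17,12) = 38291344.
Avoiding (12,5): 2333606220 - 38291344.

Final answer: 2295314876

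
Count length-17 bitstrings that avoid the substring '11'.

Let a(n) count valid strings. If the last bit is 0 the prefix is any valid string of length n-1; if it is 1 the string must end in 01 with a valid prefix of length n-2. So a(n) = a(n-1) + a(n-2), a(1)=2, a(2)=3.
Building up term by term: a(1)=2, a(2)=3, a(3)=5, a(4)=8, a(5)=13, a(6)=21, a(7)=34, a(8)=55, a(9)=89, a(10)=144, a(11)=233, a(12)=377, a(13)=610, a(14)=987, a(15)=1597, a(16)=2584, a(17)=4181.

Final answer: 4181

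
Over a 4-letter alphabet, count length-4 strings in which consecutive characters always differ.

First character: 4 choices. Each subsequent: 3 choices (must differ from the previous one).
Total: 4 x 3^3.

Final answer: 4 x 3^{3} = 108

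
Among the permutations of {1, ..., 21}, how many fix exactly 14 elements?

Choose which 14 elements are fixed: C(21,14) = 116280.
Derange the remaining 7 using D(j) = (j-1)(D(j-1) + D(j-2)), D(0)=1, D(1)=0: D(2)=1, D(3)=2, D(4)=9, D(5)=44, D(6)=265, D(7)=1854.
Total: 116280 x 1854.

Final answer: C(21,14) D(7) = 215583120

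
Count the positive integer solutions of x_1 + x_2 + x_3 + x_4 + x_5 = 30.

Substitute x'_i = x_i - 1 (so x'_i >= 0). Then sum x'_i = 30 - 5 = 25.
Stars and bars: C(25+5-1, 5-1) = C(29,4).

Final answer: C(29,4) = 23751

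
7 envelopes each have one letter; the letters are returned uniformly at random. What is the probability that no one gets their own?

Use the recurrence D(n) = (n-1)(D(n-1) + D(n-2)) with D(0)=1, D(1)=0.
Building up: D(2)=1, D(3)=2, D(4)=9, D(5)=44, D(6)=265, D(7)=1854.
Total arrangements: 7! = 5040.
Probability = D(7)/7! = 103/280.

Final answer: D(7)/7! = 1854/5040 = 0.367857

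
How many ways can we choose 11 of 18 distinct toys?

C(18,11) = 18!/(11! x 7!).

Final answer: \binom{18}{11} = 31824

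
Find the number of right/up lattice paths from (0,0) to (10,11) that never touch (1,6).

Total paths to (10,11): C(21,11) = 352716.
Paths through (1,6): C(7,6) x C(14,5) = 14014.
Avoiding (1,6): 352716 - 14014.

Final answer: 338702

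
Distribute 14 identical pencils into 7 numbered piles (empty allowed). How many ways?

Stars and bars: C(n+k-1, k-1) = C(20,6).

Final answer: C(20,6) = 38760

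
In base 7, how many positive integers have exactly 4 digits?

These are the integers in [7^3, 7^4), so the count is 7^4 - 7^3 = 6 x 7^3.

Final answer: 2058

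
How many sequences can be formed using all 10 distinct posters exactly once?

The number of ways to arrange 10 distinct objects is 10!.

Final answer: 10! = 3628800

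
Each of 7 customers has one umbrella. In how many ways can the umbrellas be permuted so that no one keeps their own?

D(n) = (n-1)(D(n-1) + D(n-2)), D(0)=1, D(1)=0.
D(2) = 1 x (0 + 1) = 1
D(3) = 2 x (1 + 0) = 2
D(4) = 3 x (2 + 1) = 9
D(5) = 4 x (9 + 2) = 44
D(6) = 5 x (44 + 9) = 265
D(7) = 6 x (D(6) + D(5)) = 6 x (265 + 44)

Final answer: D(7) = 1854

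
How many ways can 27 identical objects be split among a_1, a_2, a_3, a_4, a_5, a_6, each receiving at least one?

Substitute a'_i = a_i - 1 (so a'_i >= 0). Then sum a'_i = 27 - 6 = 21.
Stars and bars: C(21+6-1, 6-1) = C(26,5).

Final answer: C(26,5) = 65780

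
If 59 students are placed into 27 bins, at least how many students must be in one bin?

By the pigeonhole principle: ceiling(59/27).

Final answer: 3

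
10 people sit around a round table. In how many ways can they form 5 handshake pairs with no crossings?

The structures are counted by the Catalan number C_n. Here n = 10/2 = 5.
Using C_0 = 1 and C_(k+1) = C_k x 2(2k+1)/(k+2), build up term by term: C_1=1, C_2=2, C_3=5, C_4=14, C_5=42.

Final answer: C_{5} = 42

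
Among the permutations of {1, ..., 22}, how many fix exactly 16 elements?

Choose which 16 elements are fixed: C(22,16) = 74613.
Derange the remaining 6 using D(j) = (j-1)(D(j-1) + D(j-2)), D(0)=1, D(1)=0: D(2)=1, D(3)=2, D(4)=9, D(5)=44, D(6)=265.
Total: 74613 x 265.

Final answer: C(22,16) D(6) = 19772445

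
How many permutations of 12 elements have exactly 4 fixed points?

Choose which 4 elements are fixed: C(12,4) = 495.
Derange the remaining 8 using D(j) = (j-1)(D(j-1) + D(j-2)), D(0)=1, D(1)=0: D(2)=1, D(3)=2, D(4)=9, D(5)=44, D(6)=265, D(7)=1854, D(8)=14833.
Total: 495 x 14833.

Final answer: C(12,4) D(8) = 7342335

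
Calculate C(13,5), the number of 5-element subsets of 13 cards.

C(13,5) = 13!/(5! x (13-5)!).

Final answer: C(13,5) = 1287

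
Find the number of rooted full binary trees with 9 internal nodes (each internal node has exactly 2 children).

The structures are counted by the Catalan number C_n. Here n = 9.
C_n = (2n)!/(n!(n+1)!), so C_{9} = 18!/(9! x 10!) = C(18,9)/10 = 48620/10.

Final answer: C_{9} = 4862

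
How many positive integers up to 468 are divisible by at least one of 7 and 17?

Multiples of 7: 66. Multiples of 17: 27. Of both (lcm=119): 3.
By inclusion-exclusion: 66 + 27 - 3.

Final answer: 90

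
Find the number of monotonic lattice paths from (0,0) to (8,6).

Each path has 8 right steps and 6 up steps in some order (14 steps total).
Choose which 6 of the 14 steps are up: C(14,6).

Final answer: C(14,6) = 3003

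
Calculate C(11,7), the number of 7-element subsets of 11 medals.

C(11,7) = 11!/(7! x 4!).

Final answer: \binom{11}{7} = 330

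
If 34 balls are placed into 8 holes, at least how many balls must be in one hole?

By the pigeonhole principle: ceiling(34/8).

Final answer: 5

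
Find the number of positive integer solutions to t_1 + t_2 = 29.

Substitute t'_i = t_i - 1 (so t'_i >= 0). Then sum t'_i = 29 - 2 = 27.
Stars and bars: C(27+2-1, 2-1) = C(28,1).

Final answer: C(28,1) = 28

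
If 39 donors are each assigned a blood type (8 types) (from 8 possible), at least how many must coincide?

There are 8 possible values for blood type (8 types). With 39 donors and 8 categories, by pigeonhole: ceiling(39/8).

Final answer: 5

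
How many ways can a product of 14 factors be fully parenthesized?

The structures are counted by the Catalan number C_n. Here n = 14 - 1 = 13.
C_n = (2n)!/(n!(n+1)!), so C_{13} = 26!/(13! x 14!) = C(26,13)/14 = 10400600/14.

Final answer: C_{13} = 742900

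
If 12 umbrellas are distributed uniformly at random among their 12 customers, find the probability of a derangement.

D(n) = (n-1)(D(n-1) + D(n-2)), D(0)=1, D(1)=0.
Building up: D(2)=1, D(3)=2, D(4)=9, D(5)=44, D(6)=265, D(7)=1854, D(8)=14833, D(9)=133496, D(10)=1334961, D(11)=14684570, D(12)=176214841.
Total arrangements: 12! = 479001600.
Probability = D(12)/12! = 16019531/43545600.

Final answer: D(12)/12! = 176214841/479001600 = 0.367879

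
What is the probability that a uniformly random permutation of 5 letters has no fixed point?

Use the recurrence D(n) = (n-1)(D(n-1) + D(n-2)) with D(0)=1, D(1)=0.
Building up: D(2)=1, D(3)=2, D(4)=9, D(5)=44.
Total arrangements: 5! = 120.
Probability = D(5)/5! = 11/30.

Final answer: D(5)/5! = 44/120 = 0.366667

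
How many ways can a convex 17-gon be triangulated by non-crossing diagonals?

This is a standard Catalan-number count: the answer is C_n. Here n = 17 - 2 = 15.
C_n = C(2n,n) - C(2n,n+1), so C_{15} = C(30,15) - C(30,16) = 155117520 - 145422675.

Final answer: C_{15} = 9694845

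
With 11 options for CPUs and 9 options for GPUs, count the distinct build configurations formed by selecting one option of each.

By the multiplication principle: 11 x 9.

Final answer: 99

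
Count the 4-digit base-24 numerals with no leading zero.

In base 24, the leading digit has 23 choices (1..23); each of the remaining 3 digits has 24 choices.
Total: 23 x 24^3.

Final answer: 317952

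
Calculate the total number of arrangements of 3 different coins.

The number of ways to arrange 3 distinct objects is 3!.

Final answer: 3! = 6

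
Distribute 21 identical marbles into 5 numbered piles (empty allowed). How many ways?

Stars and bars: C(n+k-1, k-1) = C(25,4).

Final answer: C(25,4) = 12650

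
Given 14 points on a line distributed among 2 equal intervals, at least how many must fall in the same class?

By pigeonhole with 14 objects and 2 categories: ceiling(14/2).

Final answer: 7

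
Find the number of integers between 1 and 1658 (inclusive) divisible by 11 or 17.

Multiples of 11: 150. Multiples of 17: 97. Of both (lcm=187): 8.
By inclusion-exclusion: 150 + 97 - 8.

Final answer: 239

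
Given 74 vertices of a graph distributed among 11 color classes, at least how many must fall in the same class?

By pigeonhole with 74 objects and 11 categories: ceiling(74/11).

Final answer: 7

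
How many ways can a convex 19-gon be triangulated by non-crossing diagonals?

The structures are counted by the Catalan number C_n. Here n = 19 - 2 = 17.
Using C_0 = 1 and C_(k+1) = C_k x 2(2k+1)/(k+2), build up term by term: C_1=1, C_2=2, C_3=5, C_4=14, C_5=42, C_6=132, C_7=429, C_8=1430, C_9=4862, C_10=16796, C_11=58786, C_12=208012, C_13=742900, C_14=2674440, C_15=9694845, C_16=35357670, C_17=129644790.

Final answer: C_{17} = 129644790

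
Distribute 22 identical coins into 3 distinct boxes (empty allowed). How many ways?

Stars and bars: C(n+k-1, k-1) = C(24,2).

Final answer: C(24,2) = 276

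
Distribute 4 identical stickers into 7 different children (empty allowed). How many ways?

Stars and bars: C(n+k-1, k-1) = C(10,6).

Final answer: C(10,6) = 210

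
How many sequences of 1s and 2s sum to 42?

Let f(n) count the ways. The last step is size 1 or 2, so f(n) = f(n-1) + f(n-2) with f(1)=1, f(2)=2.
Building up term by term: f(1)=1, f(2)=2, f(3)=3, f(4)=5, f(5)=8, f(6)=13, f(7)=21, f(8)=34, f(9)=55, f(10)=89, f(11)=144, f(12)=233, f(13)=377, f(14)=610, f(15)=987, f(16)=1597, f(17)=2584, f(18)=4181, f(19)=6765, f(20)=10946, f(21)=17711, f(22)=28657, f(23)=46368, f(24)=75025, f(25)=121393, f(26)=196418, f(27)=317811, f(28)=514229, f(29)=832040, f(30)=1346269, f(31)=2178309, f(32)=3524578, f(33)=5702887, f(34)=9227465, f(35)=14930352, f(36)=24157817, f(37)=39088169, f(38)=63245986, f(39)=102334155, f(40)=165580141, f(41)=267914296, f(42)=433494437.

Final answer: 433494437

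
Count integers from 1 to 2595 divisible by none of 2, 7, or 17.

|div by 2|=1297, |div by 7|=370, |div by 17|=152.
|div by 2&7|=185, |div by 2&17|=76, |div by 7&17|=21, |div by all|=10.
By inclusion-exclusion, divisible by at least one: 1297+370+152-185-76-21+10 = 1547.
Not divisible by any: 2595 - 1547.

Final answer: 1048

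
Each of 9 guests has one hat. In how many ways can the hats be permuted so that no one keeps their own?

Use the recurrence D(n) = (n-1)(D(n-1) + D(n-2)) with D(0)=1, D(1)=0.
D(2) = 1 x (0 + 1) = 1
D(3) = 2 x (1 + 0) = 2
D(4) = 3 x (2 + 1) = 9
D(5) = 4 x (9 + 2) = 44
D(6) = 5 x (44 + 9) = 265
D(7) = 6 x (265 + 44) = 1854
D(8) = 7 x (1854 + 265) = 14833
D(9) = 8 x (D(8) + D(7)) = 8 x (14833 + 1854)

Final answer: D(9) = 133496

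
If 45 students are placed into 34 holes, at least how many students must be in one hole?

By the pigeonhole principle: ceiling(45/34).

Final answer: 2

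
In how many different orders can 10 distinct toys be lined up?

The number of ways to arrange 10 distinct objects is 10!.

Final answer: 10! = 3628800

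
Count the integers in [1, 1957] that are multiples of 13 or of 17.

Multiples of 13: 150. Multiples of 17: 115. Of both (lcm=221): 8.
By inclusion-exclusion: 150 + 115 - 8.

Final answer: 257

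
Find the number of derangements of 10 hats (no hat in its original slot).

Derangements satisfy D(n) = (n-1)(D(n-1) + D(n-2)), starting from D(0)=1, D(1)=0.
D(2) = 1 x (0 + 1) = 1
D(3) = 2 x (1 + 0) = 2
D(4) = 3 x (2 + 1) = 9
D(5) = 4 x (9 + 2) = 44
D(6) = 5 x (44 + 9) = 265
D(7) = 6 x (265 + 44) = 1854
D(8) = 7 x (1854 + 265) = 14833
D(9) = 8 x (14833 + 1854) = 133496
D(10) = 9 x (D(9) + D(8)) = 9 x (133496 + 14833)

Final answer: D(10) = 1334961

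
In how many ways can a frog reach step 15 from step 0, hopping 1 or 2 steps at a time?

Let f(n) be the number of climbs. Removing the last move (1 or 2 steps) gives f(n) = f(n-1) + f(n-2); base cases f(1)=1, f(2)=2.
Computing successive values: f(1)=1, f(2)=2, f(3)=3, f(4)=5, f(5)=8, f(6)=13, f(7)=21, f(8)=34, f(9)=55, f(10)=89, f(11)=144, f(12)=233, f(13)=377, f(14)=610, f(15)=987.

Final answer: 987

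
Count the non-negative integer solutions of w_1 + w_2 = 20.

Stars and bars with 20 stars and 1 bars:
C(20+2-1, 2-1) = C(21,1).

Final answer: C(21,1) = 21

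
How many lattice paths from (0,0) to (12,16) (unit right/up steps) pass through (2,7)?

Paths (0,0)->(2,7): C(9,7) = 36.
Paths (2,7)->(12,16): C(19,9) = 92378.
By multiplication principle: 36 x 92378.

Final answer: 3325608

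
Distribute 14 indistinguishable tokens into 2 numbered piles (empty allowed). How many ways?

Stars and bars: C(n+k-1, k-1) = C(15,1).

Final answer: C(15,1) = 15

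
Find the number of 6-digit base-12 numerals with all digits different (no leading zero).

The leading digit has 11 choices (anything but zero); the next has 11 (anything but the first), then 10, and so on, one fewer each time.
Total: 11 x 11 x 10 x 9 x 8 x 7.

Final answer: 609840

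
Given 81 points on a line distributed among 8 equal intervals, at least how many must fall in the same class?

By pigeonhole with 81 objects and 8 categories: ceiling(81/8).

Final answer: 11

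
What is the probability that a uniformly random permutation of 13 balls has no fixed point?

Use the recurrence D(n) = (n-1)(D(n-1) + D(n-2)) with D(0)=1, D(1)=0.
Building up: D(2)=1, D(3)=2, D(4)=9, D(5)=44, D(6)=265, D(7)=1854, D(8)=14833, D(9)=133496, D(10)=1334961, D(11)=14684570, D(12)=176214841, D(13)=2290792932.
Total arrangements: 13! = 6227020800.
Probability = D(13)/13! = 63633137/172972800.

Final answer: D(13)/13! = 2290792932/6227020800 = 0.367879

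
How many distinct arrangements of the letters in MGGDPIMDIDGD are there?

Letters (D:4, G:3, I:2, M:2, P:1). Total letters: 12.
Permutations = 12!/(4! x 3! x 2! x 2!).

Final answer: 831600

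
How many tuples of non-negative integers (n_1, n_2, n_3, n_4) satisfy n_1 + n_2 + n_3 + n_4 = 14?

Stars and bars with 14 stars and 3 bars:
C(14+4-1, 4-1) = C(17,3).

Final answer: C(17,3) = 680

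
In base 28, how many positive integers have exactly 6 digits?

Leading digit: 27 options (nonzero). Other 5 digit(s): 28 options each.
Total: 27 x 28^5.

Final answer: 464679936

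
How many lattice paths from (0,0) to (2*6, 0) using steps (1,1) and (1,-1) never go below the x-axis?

Total monotonic paths to (6,6): C(12,6) = 924.
By the reflection principle, paths that go above the diagonal number C(12,7) = 792.
Valid Dyck paths: 924 - 792.
(Equivalently, C_{6} = C(12,6)/7 = 924/7.)

Final answer: C_{6} = 132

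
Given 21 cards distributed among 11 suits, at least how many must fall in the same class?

By pigeonhole with 21 objects and 11 categories: ceiling(21/11).

Final answer: 2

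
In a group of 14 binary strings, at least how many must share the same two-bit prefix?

There are 4 possible values for two-bit prefix. With 14 binary strings and 4 categories, by pigeonhole: ceiling(14/4).

Final answer: 4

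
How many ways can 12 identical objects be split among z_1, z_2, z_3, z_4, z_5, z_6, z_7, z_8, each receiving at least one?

Substitute z'_i = z_i - 1 (so z'_i >= 0). Then sum z'_i = 12 - 8 = 4.
Stars and bars: C(4+8-1, 8-1) = C(11,7).

Final answer: C(11,7) = 330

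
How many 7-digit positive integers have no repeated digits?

First digit: 9 (not 0). Second: 9 (not first). Third: 8, etc.
Total: 9 x 9 x 8 x 7 x 6 x 5 x 4.

Final answer: 544320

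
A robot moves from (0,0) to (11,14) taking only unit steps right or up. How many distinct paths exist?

Each path has 11 right steps and 14 up steps in some order (25 steps total).
Choose which 14 of the 25 steps are up: C(25,14).

Final answer: C(25,14) = 4457400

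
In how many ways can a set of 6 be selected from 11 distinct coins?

C(11,6) = 11!/(6! x (11-6)!).

Final answer: C(11,6) = 462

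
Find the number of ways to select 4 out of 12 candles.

C(12,4) = 12!/(4! x 8!).

Final answer: \binom{12}{4} = 495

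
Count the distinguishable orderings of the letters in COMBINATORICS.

Letters (A:1, B:1, C:2, I:2, M:1, N:1, O:2, R:1, S:1, T:1). Total letters: 13.
Permutations = 13!/(2! x 2! x 2!).

Final answer: 778377600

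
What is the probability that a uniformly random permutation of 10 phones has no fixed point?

D(n) = (n-1)(D(n-1) + D(n-2)), D(0)=1, D(1)=0.
Building up: D(2)=1, D(3)=2, D(4)=9, D(5)=44, D(6)=265, D(7)=1854, D(8)=14833, D(9)=133496, D(10)=1334961.
Total arrangements: 10! = 3628800.
Probability = D(10)/10! = 16481/44800.

Final answer: D(10)/10! = 1334961/3628800 = 0.367879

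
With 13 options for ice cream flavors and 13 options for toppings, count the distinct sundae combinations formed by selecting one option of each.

By the multiplication principle: 13 x 13.

Final answer: 169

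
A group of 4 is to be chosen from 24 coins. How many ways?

C(24,4) = 24!/(4! x (24-4)!).

Final answer: C(24,4) = 10626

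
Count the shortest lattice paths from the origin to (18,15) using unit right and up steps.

Each path has 18 right steps and 15 up steps in some order (33 steps total).
Choose which 15 of the 33 steps are up: C(33,15).

Final answer: C(33,15) = 1037158320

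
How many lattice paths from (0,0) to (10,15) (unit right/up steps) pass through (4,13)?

Paths (0,0)->(4,13): C(17,13) = 2380.
Paths (4,13)->(10,15): C(8,2) = 28.
By multiplication principle: 2380 x 28.

Final answer: 66640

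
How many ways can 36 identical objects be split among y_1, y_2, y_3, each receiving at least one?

Substitute y'_i = y_i - 1 (so y'_i >= 0). Then sum y'_i = 36 - 3 = 33.
Stars and bars: C(33+3-1, 3-1) = C(35,2).

Final answer: C(35,2) = 595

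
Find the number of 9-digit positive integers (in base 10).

First digit: 9 choices (1-9). Each of the remaining 8 digits: 10 choices.
Total: 9 x 10^8.

Final answer: 900000000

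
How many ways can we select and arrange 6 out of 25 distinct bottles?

P(25,6) = 25!/(25-6)! = 25!/19!.

Final answer: P(25,6) = 127512000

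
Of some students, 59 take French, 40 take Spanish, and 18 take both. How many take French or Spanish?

|A union B| = |A| + |B| - |A intersect B| = 59 + 40 - 18.

Final answer: 81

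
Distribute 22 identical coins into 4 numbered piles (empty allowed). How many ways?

Stars and bars: C(n+k-1, k-1) = C(25,3).

Final answer: C(25,3) = 2300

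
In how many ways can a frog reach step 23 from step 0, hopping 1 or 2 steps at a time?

Let f(n) count the ways. The last step is size 1 or 2, so f(n) = f(n-1) + f(n-2) with f(1)=1, f(2)=2.
Computing successive values: f(1)=1, f(2)=2, f(3)=3, f(4)=5, f(5)=8, f(6)=13, f(7)=21, f(8)=34, f(9)=55, f(10)=89, f(11)=144, f(12)=233, f(13)=377, f(14)=610, f(15)=987, f(16)=1597, f(17)=2584, f(18)=4181, f(19)=6765, f(20)=10946, f(21)=17711, f(22)=28657, f(23)=46368.

Final answer: 46368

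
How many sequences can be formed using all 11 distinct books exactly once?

The number of ways to arrange 11 distinct objects is 11!.

Final answer: 11! = 39916800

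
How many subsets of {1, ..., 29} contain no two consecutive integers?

Condition on whether n belongs to the subset: if not, any valid subset of {1, ..., n-1} works (a(n-1)); if so, n-1 is excluded and the rest is a valid subset of {1, ..., n-2} (a(n-2)). Hence a(n) = a(n-1) + a(n-2), a(1)=2, a(2)=3.
Computing successive values: a(1)=2, a(2)=3, a(3)=5, a(4)=8, a(5)=13, a(6)=21, a(7)=34, a(8)=55, a(9)=89, a(10)=144, a(11)=233, a(12)=377, a(13)=610, a(14)=987, a(15)=1597, a(16)=2584, a(17)=4181, a(18)=6765, a(19)=10946, a(20)=17711, a(21)=28657, a(22)=46368, a(23)=75025, a(24)=121393, a(25)=196418, a(26)=317811, a(27)=514229, a(28)=832040, a(29)=1346269.

Final answer: 1346269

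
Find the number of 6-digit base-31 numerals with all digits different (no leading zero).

First digit: 30 (nonzero). Second: 30 (not first). Third: 29, etc.
Total: 30 x 30 x 29 x 28 x 27 x 26.

Final answer: 513021600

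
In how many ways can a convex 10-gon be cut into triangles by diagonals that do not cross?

The structures are counted by the Catalan number C_n. Here n = 10 - 2 = 8.
C_n = C(2n,n) - C(2n,n+1), so C_{8} = C(16,8) - C(16,9) = 12870 - 11440.

Final answer: C_{8} = 1430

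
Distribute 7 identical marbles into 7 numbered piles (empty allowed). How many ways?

Stars and bars: C(n+k-1, k-1) = C(13,6).

Final answer: C(13,6) = 1716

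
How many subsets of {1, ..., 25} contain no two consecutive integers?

Let a(n) count such subsets of {1, ..., n}. Either n is excluded (a(n-1) ways) or n is included, forcing n-1 out (a(n-2) ways), so a(n) = a(n-1) + a(n-2) with a(1)=2, a(2)=3.
Iterating the recurrence: a(1)=2, a(2)=3, a(3)=5, a(4)=8, a(5)=13, a(6)=21, a(7)=34, a(8)=55, a(9)=89, a(10)=144, a(11)=233, a(12)=377, a(13)=610, a(14)=987, a(15)=1597, a(16)=2584, a(17)=4181, a(18)=6765, a(19)=10946, a(20)=17711, a(21)=28657, a(22)=46368, a(23)=75025, a(24)=121393, a(25)=196418.

Final answer: 196418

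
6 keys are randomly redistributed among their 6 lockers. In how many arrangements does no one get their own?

D(n) = (n-1)(D(n-1) + D(n-2)), D(0)=1, D(1)=0.
D(2) = 1 x (0 + 1) = 1
D(3) = 2 x (1 + 0) = 2
D(4) = 3 x (2 + 1) = 9
D(5) = 4 x (9 + 2) = 44
D(6) = 5 x (D(5) + D(4)) = 5 x (44 + 9)

Final answer: D(6) = 265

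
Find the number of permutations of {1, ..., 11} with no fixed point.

Derangements satisfy D(n) = (n-1)(D(n-1) + D(n-2)), starting from D(0)=1, D(1)=0.
D(2) = 1 x (0 + 1) = 1
D(3) = 2 x (1 + 0) = 2
D(4) = 3 x (2 + 1) = 9
D(5) = 4 x (9 + 2) = 44
D(6) = 5 x (44 + 9) = 265
D(7) = 6 x (265 + 44) = 1854
D(8) = 7 x (1854 + 265) = 14833
D(9) = 8 x (14833 + 1854) = 133496
D(10) = 9 x (133496 + 14833) = 1334961
D(11) = 10 x (D(10) + D(9)) = 10 x (1334961 + 133496)

Final answer: D(11) = 14684570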